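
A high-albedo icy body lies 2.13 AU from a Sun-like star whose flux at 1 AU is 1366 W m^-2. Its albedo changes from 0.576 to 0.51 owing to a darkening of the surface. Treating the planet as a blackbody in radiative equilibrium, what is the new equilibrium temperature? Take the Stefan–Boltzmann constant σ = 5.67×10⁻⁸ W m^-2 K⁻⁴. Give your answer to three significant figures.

By the inverse-square law, S = 1366/2.13² = 301.1 W m^-2.
With the new albedo, S(1−α₂)/4 = 36.88 W m^-2, so T₂ = 159.7 K.

160 K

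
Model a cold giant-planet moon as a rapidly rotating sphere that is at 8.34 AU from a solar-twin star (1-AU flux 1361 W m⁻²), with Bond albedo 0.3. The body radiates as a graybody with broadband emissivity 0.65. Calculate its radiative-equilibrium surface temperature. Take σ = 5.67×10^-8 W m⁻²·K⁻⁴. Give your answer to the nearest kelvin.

By the inverse-square law, S = 1361/8.34² = 19.57 W m⁻².
Averaging over the sphere, the absorbed flux is S(1−α)/4 = 3.424 W m⁻².
Radiative balance εσT⁴ = 3.424 gives T = [3.424/(0.65·σ)]^(1/4) = 98.18 K.

98 K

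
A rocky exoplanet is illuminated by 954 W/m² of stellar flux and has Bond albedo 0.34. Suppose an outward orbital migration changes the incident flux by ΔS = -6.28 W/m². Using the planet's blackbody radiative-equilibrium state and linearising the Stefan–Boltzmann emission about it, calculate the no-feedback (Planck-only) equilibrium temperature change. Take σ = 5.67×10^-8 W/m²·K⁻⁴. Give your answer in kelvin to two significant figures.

-0.38 K

Reference equilibrium: T_e = [S(1−α)/(4σ)]^(1/4) = 229.5 K.
TOA radiative forcing: ΔF = (1−α)ΔS/4 = 0.66·(-6.28)/4 = -1.036 W/m².
The Planck feedback parameter is 4σT_e³ = 2.743 W/m²/K.
Hence the no-feedback warming is ΔF/(4σT_e³) = -0.378 K.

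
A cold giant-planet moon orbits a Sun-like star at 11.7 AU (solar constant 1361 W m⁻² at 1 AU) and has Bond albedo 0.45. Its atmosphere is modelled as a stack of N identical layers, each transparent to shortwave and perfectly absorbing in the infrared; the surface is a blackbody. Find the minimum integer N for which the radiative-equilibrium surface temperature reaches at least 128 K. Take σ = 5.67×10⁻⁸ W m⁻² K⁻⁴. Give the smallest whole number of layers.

11

By the inverse-square law, S = 1361/11.7² = 9.942 W m⁻².
OLR = S(1−α)/4 = 1.367 W m⁻²; the top layer radiates at T_e = 70.07 K.
Need (N+1)T_e⁴ ≥ T_s⁴, i.e. N+1 ≥ (128/70.07)⁴ = 11.134.
Rounding up, N = 11.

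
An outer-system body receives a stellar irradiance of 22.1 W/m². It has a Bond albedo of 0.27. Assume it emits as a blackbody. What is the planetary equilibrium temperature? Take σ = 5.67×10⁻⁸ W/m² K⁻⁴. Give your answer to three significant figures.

The planet absorbs (1−α)S over its disc πR² and re-emits over 4πR², so the mean absorbed flux is (1−0.27)·22.10/4 = 4.033 W/m².
Balancing against σT⁴: T = (4.033/5.67×10⁻⁸)^(1/4) = 91.84 K.

91.8 K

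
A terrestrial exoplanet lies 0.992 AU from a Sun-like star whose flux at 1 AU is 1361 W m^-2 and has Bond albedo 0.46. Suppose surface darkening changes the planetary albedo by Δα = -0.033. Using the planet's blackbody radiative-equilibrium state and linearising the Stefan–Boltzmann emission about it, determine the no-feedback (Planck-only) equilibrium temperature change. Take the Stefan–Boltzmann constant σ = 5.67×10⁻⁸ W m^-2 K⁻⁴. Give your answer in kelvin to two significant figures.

3.7 K

By the inverse-square law, S = 1361/0.992² = 1383 W m^-2.
Reference equilibrium: T_e = [S(1−α)/(4σ)]^(1/4) = 239.6 K.
ΔF = −(S/4)Δα = −(1383/4)×(-0.033) = 11.41 W m^-2.
The Planck feedback parameter is 4σT_e³ = 3.118 W m^-2/K.
Hence the no-feedback warming is ΔF/(4σT_e³) = 3.66 K.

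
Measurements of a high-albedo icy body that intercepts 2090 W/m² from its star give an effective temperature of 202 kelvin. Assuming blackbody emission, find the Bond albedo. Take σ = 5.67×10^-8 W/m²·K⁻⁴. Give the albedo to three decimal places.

Energy balance: S(1−α)/4 = σT⁴, so 1−α = 4σT⁴/S.
4σT⁴ = 4·5.67×10⁻⁸·(202)⁴ = 377.6 W/m².
Hence α = 1 − 377.6/2090 = 0.8193.

0.819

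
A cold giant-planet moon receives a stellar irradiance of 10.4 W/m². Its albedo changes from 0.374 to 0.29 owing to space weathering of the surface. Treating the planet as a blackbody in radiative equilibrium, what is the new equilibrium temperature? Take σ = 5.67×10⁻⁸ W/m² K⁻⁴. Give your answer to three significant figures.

With the new albedo, S(1−α₂)/4 = 1.846 W/m², so T₂ = 75.54 K.

75.5 kelvin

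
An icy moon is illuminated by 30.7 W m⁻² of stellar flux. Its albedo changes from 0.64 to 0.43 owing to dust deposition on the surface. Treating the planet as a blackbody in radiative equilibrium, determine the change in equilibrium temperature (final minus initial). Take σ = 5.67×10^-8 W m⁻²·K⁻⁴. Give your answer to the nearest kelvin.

10 K

With α = 0.64, T₁ = 83.55 K.
After:  T₂ = [30.70·0.57/(4σ)]^(1/4) = 93.72 K.
Change: 93.72 − 83.55 = 10.17 K.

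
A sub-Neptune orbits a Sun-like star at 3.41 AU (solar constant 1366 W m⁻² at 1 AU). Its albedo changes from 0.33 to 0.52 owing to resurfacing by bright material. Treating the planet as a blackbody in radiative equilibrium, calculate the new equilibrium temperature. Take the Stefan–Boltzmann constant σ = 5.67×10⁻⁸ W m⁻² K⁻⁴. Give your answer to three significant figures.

Flux at the orbit: S = 1366/(3.41)² = 117.5 W m⁻².
With the new albedo, S(1−α₂)/4 = 14.10 W m⁻², so T₂ = 125.6 K.

126 K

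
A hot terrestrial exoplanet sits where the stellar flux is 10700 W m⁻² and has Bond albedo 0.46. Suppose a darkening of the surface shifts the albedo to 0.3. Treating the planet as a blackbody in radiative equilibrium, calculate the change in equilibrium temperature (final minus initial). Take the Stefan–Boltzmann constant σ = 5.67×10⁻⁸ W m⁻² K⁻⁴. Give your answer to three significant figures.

26.8 kelvin

With α = 0.46, T₁ = 399.5 K.
With α = 0.3, T₂ = 426.3 K.
ΔT = T₂ − T₁ = 26.78 K.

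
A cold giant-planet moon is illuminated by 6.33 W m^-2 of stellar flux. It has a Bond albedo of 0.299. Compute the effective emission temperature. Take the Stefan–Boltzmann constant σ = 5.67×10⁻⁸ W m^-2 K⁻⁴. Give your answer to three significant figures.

Averaging over the sphere, the absorbed flux is S(1−α)/4 = 1.109 W m^-2.
Balancing against σT⁴: T = (1.109/5.67×10⁻⁸)^(1/4) = 66.51 K.

66.5 K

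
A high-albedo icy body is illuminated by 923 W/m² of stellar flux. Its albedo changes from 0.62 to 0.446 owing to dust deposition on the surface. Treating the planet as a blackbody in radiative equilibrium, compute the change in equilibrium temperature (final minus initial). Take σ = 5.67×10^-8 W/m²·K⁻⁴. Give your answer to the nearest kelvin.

Initial: T₁ = [S(1−0.62)/(4σ)]^(1/4) = 198.3 K.
After:  T₂ = [923.0·0.554/(4σ)]^(1/4) = 217.9 K.
Change: 217.9 − 198.3 = 19.60 K.

20 K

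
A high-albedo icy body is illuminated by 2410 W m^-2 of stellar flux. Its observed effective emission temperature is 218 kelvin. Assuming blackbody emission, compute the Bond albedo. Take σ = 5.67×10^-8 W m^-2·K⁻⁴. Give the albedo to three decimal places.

0.787

Rearranging the radiative balance, α = 1 − 4σT⁴/S.
σT⁴ = 128.1 W m^-2, so 4σT⁴ = 512.2 W m^-2.
Hence α = 1 − 512.2/2410 = 0.7875.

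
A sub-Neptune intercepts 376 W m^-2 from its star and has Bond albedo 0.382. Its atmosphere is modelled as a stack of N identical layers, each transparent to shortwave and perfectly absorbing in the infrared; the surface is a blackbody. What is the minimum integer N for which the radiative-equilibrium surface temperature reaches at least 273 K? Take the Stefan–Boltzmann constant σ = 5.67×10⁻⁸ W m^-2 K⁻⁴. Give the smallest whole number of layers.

5

Top-of-atmosphere balance: σT_e⁴ = S(1−α)/4 = 58.09 W m^-2 → T_e = 178.9 K.
Since T_s⁴ = (N+1)T_e⁴, we need N ≥ (T_s/T_e)⁴ − 1 = 4.421.
So N ≥ 4.421; the smallest integer is N = 5.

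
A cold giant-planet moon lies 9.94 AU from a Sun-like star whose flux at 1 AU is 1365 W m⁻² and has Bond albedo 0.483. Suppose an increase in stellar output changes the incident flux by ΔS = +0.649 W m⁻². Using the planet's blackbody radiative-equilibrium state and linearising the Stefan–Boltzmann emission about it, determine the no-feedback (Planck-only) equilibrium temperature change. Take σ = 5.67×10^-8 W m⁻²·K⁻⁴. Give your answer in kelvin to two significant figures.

Irradiance scales as 1/d², so S = 1365 W m⁻² × (1/9.94)² = 13.82 W m⁻².
Reference equilibrium: T_e = [S(1−α)/(4σ)]^(1/4) = 74.91 K.
TOA radiative forcing: ΔF = (1−α)ΔS/4 = 0.517·(+0.649)/4 = 0.08388 W m⁻².
Linearising σT⁴ gives d(σT⁴)/dT = 4σT_e³ = 0.09535 W m⁻² per K.
Hence the no-feedback warming is ΔF/(4σT_e³) = 0.880 K.

0.88 K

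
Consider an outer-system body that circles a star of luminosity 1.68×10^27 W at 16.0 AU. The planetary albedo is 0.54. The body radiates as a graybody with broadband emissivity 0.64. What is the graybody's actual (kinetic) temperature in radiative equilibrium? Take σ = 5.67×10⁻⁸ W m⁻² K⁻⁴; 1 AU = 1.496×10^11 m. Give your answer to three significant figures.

92.7 K

Orbital distance: d = 16.0 AU = 2.394×10^12 m.
S = L/(4πd²) = 23.33 W m⁻².
Absorbed flux (global mean): S(1−α)/4 = 23.33·0.46/4 = 2.683 W m⁻².
Radiative balance εσT⁴ = 2.683 gives T = [2.683/(0.64·σ)]^(1/4) = 92.73 K.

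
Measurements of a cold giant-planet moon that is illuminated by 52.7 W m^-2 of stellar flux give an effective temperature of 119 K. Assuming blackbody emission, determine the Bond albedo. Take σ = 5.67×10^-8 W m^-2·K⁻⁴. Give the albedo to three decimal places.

Rearranging the radiative balance, α = 1 − 4σT⁴/S.
σT⁴ = 11.37 W m^-2, so 4σT⁴ = 45.48 W m^-2.
1−α = 45.48/52.70 = 0.8630, so α = 0.1370.

0.137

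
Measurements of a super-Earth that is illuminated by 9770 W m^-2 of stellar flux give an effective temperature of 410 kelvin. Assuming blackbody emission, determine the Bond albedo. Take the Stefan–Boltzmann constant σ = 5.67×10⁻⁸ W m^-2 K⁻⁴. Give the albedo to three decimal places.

Energy balance: S(1−α)/4 = σT⁴, so 1−α = 4σT⁴/S.
σT⁴ = 1602 W m^-2, so 4σT⁴ = 6409 W m^-2.
Hence α = 1 − 6409/9770 = 0.3440.

0.344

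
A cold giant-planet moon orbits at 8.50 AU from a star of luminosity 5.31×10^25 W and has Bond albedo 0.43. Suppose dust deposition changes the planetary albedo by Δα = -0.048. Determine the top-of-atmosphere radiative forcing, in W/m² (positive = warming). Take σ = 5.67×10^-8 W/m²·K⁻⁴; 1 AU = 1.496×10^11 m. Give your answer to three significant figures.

d = 8.50 × 1.496×10^11 m = 1.272×10^12 m.
Spreading L over a sphere of radius d: S = 5.31×10^25/(4π·1.27×10^12²) = 2.613 W/m².
ΔF = −(S/4)Δα = −(2.613/4)×(-0.048) = 0.03136 W/m².

0.0314 W/m²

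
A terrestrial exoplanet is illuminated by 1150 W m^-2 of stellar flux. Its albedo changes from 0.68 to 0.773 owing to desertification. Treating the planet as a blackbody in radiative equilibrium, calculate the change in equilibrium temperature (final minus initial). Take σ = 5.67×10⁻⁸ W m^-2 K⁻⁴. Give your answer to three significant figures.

-16.5 K

With α = 0.68, T₁ = 200.7 K.
Final:   T₂ = [S(1−0.773)/(4σ)]^(1/4) = 184.2 K.
Change: 184.2 − 200.7 = -16.51 K.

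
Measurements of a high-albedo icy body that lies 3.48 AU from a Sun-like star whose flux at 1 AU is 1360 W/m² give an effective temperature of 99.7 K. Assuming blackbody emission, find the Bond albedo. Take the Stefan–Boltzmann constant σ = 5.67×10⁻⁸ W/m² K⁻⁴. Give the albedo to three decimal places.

Irradiance scales as 1/d², so S = 1360 W/m² × (1/3.48)² = 112.3 W/m².
From σT⁴ = S(1−α)/4 we invert for α: 1−α = 4σT⁴/S.
4σT⁴ = 4·5.67×10⁻⁸·(99.7)⁴ = 22.41 W/m².
1−α = 22.41/112.3 = 0.1995, so α = 0.8005.

0.800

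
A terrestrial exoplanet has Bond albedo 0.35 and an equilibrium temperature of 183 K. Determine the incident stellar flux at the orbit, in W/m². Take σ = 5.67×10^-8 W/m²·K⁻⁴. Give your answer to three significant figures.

Invert the energy balance for S: S = 4σT⁴/(1−α).
σT⁴ = 5.67×10⁻⁸·(183)⁴ = 63.59 W/m².
So S = 4×63.59/(1−0.35) = 391.3 W/m².

391 W/m²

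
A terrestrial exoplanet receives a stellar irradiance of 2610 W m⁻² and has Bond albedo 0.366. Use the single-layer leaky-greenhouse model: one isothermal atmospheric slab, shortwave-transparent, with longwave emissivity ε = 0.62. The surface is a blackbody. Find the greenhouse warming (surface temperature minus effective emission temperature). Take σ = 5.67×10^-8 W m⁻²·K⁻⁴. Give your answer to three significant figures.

The planet radiates to space at T_e = [S(1−α)/(4σ)]^(1/4) = 292.3 K.
For a single slab of emissivity ε, T_s⁴ = 2T_e⁴/(2−ε); thus T_s = 292.3·(1.449)^(1/4) = 320.7 K.
T_s − T_e = 320.7 − 292.3 = 28.41 K.

28.4 kelvin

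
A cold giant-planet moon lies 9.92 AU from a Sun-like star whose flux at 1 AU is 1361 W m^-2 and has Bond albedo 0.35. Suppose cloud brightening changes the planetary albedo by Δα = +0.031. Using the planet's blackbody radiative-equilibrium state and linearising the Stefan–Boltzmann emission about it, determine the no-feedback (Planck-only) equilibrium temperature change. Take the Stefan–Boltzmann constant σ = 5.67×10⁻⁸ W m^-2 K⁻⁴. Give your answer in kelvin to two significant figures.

By the inverse-square law, S = 1361/9.92² = 13.83 W m^-2.
Reference equilibrium: T_e = [S(1−α)/(4σ)]^(1/4) = 79.35 K.
TOA radiative forcing: ΔF = −S·Δα/4 = −13.83·(+0.031)/4 = -0.1072 W m^-2.
Planck response: λ_P = 4σT_e³ = 4·5.67×10⁻⁸·(79.35)³ = 0.1133 W m^-2/K.
ΔT₀ = ΔF/λ_P = -0.1072/0.1133 = -0.946 K.

-0.95 K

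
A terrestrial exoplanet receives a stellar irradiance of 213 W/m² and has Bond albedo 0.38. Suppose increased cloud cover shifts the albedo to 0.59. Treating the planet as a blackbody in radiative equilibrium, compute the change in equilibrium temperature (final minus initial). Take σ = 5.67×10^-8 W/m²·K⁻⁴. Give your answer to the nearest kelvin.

-15 K

With α = 0.38, T₁ = 155.3 K.
After:  T₂ = [213.0·0.41/(4σ)]^(1/4) = 140.1 K.
Change: 140.1 − 155.3 = -15.26 K.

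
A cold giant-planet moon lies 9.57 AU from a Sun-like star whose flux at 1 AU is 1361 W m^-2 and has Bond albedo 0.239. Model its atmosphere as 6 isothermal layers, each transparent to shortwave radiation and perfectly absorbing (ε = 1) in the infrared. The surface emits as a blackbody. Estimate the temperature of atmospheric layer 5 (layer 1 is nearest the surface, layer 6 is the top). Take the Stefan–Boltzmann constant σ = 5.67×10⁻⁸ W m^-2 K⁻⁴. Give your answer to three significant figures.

Irradiance scales as 1/d², so S = 1361 W m^-2 × (1/9.57)² = 14.86 W m^-2.
OLR = S(1−α)/4 = 2.827 W m^-2; the top layer radiates at T_e = 84.03 K.
Each opaque layer satisfies 2T_j⁴ = T_{j−1}⁴ + T_{j+1}⁴, giving T_k⁴ = (N+1−k)T_e⁴.
T_5 = (2)^(1/4)·84.03 = 99.93 K.

99.9 kelvin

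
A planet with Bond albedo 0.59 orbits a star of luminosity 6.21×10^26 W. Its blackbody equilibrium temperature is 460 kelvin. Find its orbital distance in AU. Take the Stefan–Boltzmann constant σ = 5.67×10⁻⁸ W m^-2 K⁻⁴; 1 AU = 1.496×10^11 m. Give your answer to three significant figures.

0.299 AU

Energy balance gives S = 4σT⁴/(1−α) = 24770 W m^-2.
S = L/(4πd²) → d = √(L/4πS) = √(6.21×10^26/(4π·24770)) = 4.467×10^10 m = 0.2986 AU.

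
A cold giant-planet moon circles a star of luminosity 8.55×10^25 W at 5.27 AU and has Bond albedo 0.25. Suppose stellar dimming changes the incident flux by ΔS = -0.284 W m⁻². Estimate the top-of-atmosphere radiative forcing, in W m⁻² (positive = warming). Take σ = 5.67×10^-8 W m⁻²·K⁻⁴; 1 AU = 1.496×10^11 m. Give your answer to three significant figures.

Orbital distance: d = 5.27 AU = 7.884×10^11 m.
Flux at the orbit: S = L/(4πd²) = 8.55×10^25/(4π·(7.88×10^11)²) = 10.95 W m⁻².
Only a fraction (1−α) is absorbed and it's spread over 4πR², so ΔF = (1−α)ΔS/4 = -0.05325 W m⁻².

-0.0532 W m⁻²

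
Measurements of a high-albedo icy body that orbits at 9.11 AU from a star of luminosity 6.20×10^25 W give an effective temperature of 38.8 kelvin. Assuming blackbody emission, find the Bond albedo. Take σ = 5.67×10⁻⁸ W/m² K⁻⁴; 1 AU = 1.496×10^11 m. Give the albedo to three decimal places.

0.806

Orbital distance: d = 9.11 AU = 1.363×10^12 m.
S = L/(4πd²) = 2.656 W/m².
Rearranging the radiative balance, α = 1 − 4σT⁴/S.
σT⁴ = 0.1285 W/m², so 4σT⁴ = 0.5140 W/m².
Hence α = 1 − 0.5140/2.656 = 0.8065.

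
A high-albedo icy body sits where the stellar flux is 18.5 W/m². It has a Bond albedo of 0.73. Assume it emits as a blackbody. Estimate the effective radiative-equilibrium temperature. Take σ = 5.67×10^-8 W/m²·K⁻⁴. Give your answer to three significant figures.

68.5 K

The planet absorbs (1−α)S over its disc πR² and re-emits over 4πR², so the mean absorbed flux is (1−0.73)·18.50/4 = 1.249 W/m².
Set σT⁴ = 1.249 → T = (1.249/σ)^(1/4) = 68.51 K.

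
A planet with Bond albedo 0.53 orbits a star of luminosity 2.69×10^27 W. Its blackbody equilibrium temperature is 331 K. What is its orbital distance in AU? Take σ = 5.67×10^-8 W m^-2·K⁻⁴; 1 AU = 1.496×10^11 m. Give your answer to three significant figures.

Required flux: S = 4σT⁴/(1−α) = 5792 W m^-2.
Then d = [L/(4πS)]^(1/2) = 1.922×10^11 m, i.e. 1.285 AU.

1.29 AU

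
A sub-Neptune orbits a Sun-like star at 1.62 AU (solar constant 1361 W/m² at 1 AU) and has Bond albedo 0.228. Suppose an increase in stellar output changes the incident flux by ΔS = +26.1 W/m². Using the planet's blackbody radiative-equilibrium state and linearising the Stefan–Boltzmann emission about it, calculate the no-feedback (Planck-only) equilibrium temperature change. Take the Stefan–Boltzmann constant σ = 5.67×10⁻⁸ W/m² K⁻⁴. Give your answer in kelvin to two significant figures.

2.6 K

By the inverse-square law, S = 1361/1.62² = 518.6 W/m².
The baseline emission temperature is T_e = 205.0 K.
TOA radiative forcing: ΔF = (1−α)ΔS/4 = 0.772·(+26.1)/4 = 5.037 W/m².
Planck response: λ_P = 4σT_e³ = 4·5.67×10⁻⁸·(205.0)³ = 1.953 W/m²/K.
ΔT₀ = ΔF/λ_P = 5.037/1.953 = 2.58 K.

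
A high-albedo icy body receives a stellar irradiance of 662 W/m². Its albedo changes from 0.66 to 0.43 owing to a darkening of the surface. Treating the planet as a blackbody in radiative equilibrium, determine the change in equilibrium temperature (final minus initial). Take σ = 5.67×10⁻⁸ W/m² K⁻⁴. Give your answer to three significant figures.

24.5 K

Before: T₁ = [662.0·0.34/(4σ)]^(1/4) = 177.5 K.
After:  T₂ = [662.0·0.57/(4σ)]^(1/4) = 202.0 K.
Change: 202.0 − 177.5 = 24.47 K.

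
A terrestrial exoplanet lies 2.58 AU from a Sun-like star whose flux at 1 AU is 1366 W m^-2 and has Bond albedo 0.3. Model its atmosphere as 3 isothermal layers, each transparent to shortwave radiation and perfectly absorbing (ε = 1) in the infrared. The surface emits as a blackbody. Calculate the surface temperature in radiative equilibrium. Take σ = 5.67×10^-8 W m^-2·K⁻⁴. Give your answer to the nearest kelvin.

224 K

Flux at the orbit: S = 1366/(2.58)² = 205.2 W m^-2.
Top-of-atmosphere balance: σT_e⁴ = S(1−α)/4 = 35.91 W m^-2 → T_e = 158.6 K.
With N = 3 opaque layers, T_s = (N+1)^(1/4)·T_e = 4^(1/4)·158.6 = 224.4 K.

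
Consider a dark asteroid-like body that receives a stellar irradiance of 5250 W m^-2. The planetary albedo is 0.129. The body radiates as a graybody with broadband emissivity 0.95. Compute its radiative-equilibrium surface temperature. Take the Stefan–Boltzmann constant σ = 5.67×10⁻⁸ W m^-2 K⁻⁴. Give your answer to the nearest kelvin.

The planet absorbs (1−α)S over its disc πR² and re-emits over 4πR², so the mean absorbed flux is (1−0.129)·5250/4 = 1143 W m^-2.
Radiative balance εσT⁴ = 1143 gives T = [1143/(0.95·σ)]^(1/4) = 381.7 K.

382 K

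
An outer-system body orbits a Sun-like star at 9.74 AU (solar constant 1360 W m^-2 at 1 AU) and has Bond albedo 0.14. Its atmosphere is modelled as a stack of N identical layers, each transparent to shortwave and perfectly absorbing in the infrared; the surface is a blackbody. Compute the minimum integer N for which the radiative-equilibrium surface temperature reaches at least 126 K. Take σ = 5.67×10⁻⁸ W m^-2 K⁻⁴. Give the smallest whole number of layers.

Flux at the orbit: S = 1360/(9.74)² = 14.34 W m^-2.
The effective emission temperature is T_e = [S(1−α)/(4σ)]^¼ = 85.87 K.
Need (N+1)T_e⁴ ≥ T_s⁴, i.e. N+1 ≥ (126/85.87)⁴ = 4.637.
The minimum whole number is N = 4.

4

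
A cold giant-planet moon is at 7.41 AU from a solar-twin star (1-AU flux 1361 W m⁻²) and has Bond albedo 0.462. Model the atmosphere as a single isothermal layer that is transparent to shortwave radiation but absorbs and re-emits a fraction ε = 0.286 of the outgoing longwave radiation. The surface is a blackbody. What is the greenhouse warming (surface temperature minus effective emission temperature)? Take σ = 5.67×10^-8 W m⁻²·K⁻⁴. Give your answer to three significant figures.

By the inverse-square law, S = 1361/7.41² = 24.79 W m⁻².
Effective emission temperature (TOA balance): σT_e⁴ = S(1−α)/4 = 3.334 W m⁻² → T_e = 87.57 K.
For a single slab of emissivity ε, T_s⁴ = 2T_e⁴/(2−ε); thus T_s = 87.57·(1.167)^(1/4) = 91.01 K.
T_s − T_e = 91.01 − 87.57 = 3.444 K.

3.44 K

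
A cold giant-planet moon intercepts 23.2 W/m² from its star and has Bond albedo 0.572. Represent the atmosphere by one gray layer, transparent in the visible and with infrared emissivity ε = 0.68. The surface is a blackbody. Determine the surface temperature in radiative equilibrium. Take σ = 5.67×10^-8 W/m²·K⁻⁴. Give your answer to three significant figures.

The planet radiates to space at T_e = [S(1−α)/(4σ)]^(1/4) = 81.34 K.
For a single slab of emissivity ε, T_s⁴ = 2T_e⁴/(2−ε); thus T_s = 81.34·(1.515)^(1/4) = 90.25 K.

90.2 K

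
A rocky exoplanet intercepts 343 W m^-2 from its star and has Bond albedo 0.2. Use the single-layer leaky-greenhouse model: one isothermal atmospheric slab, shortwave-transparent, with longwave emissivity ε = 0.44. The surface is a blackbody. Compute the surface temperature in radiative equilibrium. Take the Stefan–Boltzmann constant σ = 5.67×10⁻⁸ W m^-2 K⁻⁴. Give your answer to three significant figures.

Effective emission temperature (TOA balance): σT_e⁴ = S(1−α)/4 = 68.60 W m^-2 → T_e = 186.5 K.
Surface balance with a leaky layer gives σT_s⁴ = σT_e⁴·2/(2−ε), so T_s = T_e·[2/(2−0.44)]^(1/4) = 198.5 K.

198 K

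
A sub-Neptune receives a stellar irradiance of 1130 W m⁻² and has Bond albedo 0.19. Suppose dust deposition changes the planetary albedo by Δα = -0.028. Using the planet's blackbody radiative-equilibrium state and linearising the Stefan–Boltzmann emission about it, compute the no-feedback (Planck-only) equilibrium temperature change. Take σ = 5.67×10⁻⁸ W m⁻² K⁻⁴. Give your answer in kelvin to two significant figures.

2.2 K

The baseline emission temperature is T_e = 252.0 K.
TOA radiative forcing: ΔF = −S·Δα/4 = −1130·(-0.028)/4 = 7.910 W m⁻².
The Planck feedback parameter is 4σT_e³ = 3.631 W m⁻²/K.
Hence the no-feedback warming is ΔF/(4σT_e³) = 2.18 K.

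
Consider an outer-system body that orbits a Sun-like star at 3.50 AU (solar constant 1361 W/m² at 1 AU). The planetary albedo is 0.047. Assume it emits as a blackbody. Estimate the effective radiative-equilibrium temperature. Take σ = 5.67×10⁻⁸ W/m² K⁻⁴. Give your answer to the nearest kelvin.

147 kelvin

By the inverse-square law, S = 1361/3.50² = 111.1 W/m².
Absorbed flux (global mean): S(1−α)/4 = 111.1·0.953/4 = 26.47 W/m².
Balancing against σT⁴: T = (26.47/5.67×10⁻⁸)^(1/4) = 147.0 K.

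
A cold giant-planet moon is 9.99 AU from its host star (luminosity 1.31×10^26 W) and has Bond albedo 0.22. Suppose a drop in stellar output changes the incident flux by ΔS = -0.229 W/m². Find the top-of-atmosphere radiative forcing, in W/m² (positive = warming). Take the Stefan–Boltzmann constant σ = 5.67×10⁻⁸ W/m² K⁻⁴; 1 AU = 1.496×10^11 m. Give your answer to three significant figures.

-0.0447 W/m²

Orbital distance: d = 9.99 AU = 1.495×10^12 m.
Flux at the orbit: S = L/(4πd²) = 1.31×10^26/(4π·(1.49×10^12)²) = 4.667 W/m².
ΔF = Δ[S(1−α)]/4 = (1−0.22)·-0.229/4 = -0.04466 W/m².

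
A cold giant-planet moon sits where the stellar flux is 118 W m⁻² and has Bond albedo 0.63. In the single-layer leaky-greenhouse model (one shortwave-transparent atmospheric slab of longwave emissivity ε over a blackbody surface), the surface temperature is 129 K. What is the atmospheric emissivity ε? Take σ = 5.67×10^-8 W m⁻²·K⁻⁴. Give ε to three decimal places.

First, T_e = [118.0·(1−0.63)/(4σ)]^(1/4) = 117.8 K.
Since (2−ε)/2 = (T_e/T_s)⁴ = 0.6952, ε = 0.6097.

0.610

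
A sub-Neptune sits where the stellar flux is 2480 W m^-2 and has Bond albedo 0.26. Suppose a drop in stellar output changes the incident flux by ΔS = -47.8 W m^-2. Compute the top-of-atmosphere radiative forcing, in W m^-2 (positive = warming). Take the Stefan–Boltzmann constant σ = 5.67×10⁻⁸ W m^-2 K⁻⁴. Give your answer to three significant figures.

-8.84 W m^-2

Only a fraction (1−α) is absorbed and it's spread over 4πR², so ΔF = (1−α)ΔS/4 = -8.843 W m^-2.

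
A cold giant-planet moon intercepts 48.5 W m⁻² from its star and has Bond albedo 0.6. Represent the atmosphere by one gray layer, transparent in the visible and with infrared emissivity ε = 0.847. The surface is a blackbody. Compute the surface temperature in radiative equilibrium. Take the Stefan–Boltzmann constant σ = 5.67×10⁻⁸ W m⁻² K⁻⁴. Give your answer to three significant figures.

The planet radiates to space at T_e = [S(1−α)/(4σ)]^(1/4) = 96.17 K.
Surface balance with a leaky layer gives σT_s⁴ = σT_e⁴·2/(2−ε), so T_s = T_e·[2/(2−0.847)]^(1/4) = 110.4 K.

110 K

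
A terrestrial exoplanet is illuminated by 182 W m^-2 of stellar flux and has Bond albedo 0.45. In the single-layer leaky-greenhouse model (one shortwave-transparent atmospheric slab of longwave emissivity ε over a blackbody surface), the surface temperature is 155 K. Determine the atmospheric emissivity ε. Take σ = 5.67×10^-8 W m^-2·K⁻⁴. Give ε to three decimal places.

0.471

First, T_e = [182.0·(1−0.45)/(4σ)]^(1/4) = 144.9 K.
Since (2−ε)/2 = (T_e/T_s)⁴ = 0.7647, ε = 0.4707.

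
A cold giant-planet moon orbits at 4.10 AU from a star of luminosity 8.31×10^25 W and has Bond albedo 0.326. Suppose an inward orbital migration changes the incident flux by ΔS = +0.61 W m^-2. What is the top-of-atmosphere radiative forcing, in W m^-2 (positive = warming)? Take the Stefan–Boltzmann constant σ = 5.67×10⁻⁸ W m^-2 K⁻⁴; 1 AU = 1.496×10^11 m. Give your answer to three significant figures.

0.103 W m^-2

Orbital distance: d = 4.10 AU = 6.134×10^11 m.
S = L/(4πd²) = 17.58 W m^-2.
ΔF = Δ[S(1−α)]/4 = (1−0.326)·+0.61/4 = 0.1028 W m^-2.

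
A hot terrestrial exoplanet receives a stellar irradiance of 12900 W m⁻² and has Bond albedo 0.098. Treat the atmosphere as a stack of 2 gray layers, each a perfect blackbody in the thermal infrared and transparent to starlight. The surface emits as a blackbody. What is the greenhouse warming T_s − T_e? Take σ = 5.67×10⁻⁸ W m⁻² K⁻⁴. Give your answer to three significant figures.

150 K

OLR = S(1−α)/4 = 2909 W m⁻²; the top layer radiates at T_e = 475.9 K.
T_s = (N+1)^(1/4)·T_e = 626.4 K.
So the greenhouse effect raises the surface by 626.4 − 475.9 = 150.4 K.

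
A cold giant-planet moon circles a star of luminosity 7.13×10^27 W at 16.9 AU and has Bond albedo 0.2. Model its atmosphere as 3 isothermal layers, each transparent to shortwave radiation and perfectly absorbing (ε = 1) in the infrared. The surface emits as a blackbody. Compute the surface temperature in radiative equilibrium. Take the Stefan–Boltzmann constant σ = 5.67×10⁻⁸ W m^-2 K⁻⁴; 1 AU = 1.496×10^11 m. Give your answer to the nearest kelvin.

Orbital distance: d = 16.9 AU = 2.528×10^12 m.
Spreading L over a sphere of radius d: S = 7.13×10^27/(4π·2.53×10^12²) = 88.77 W m^-2.
OLR = S(1−α)/4 = 17.75 W m^-2; the top layer radiates at T_e = 133.0 K.
With N = 3 opaque layers, T_s = (N+1)^(1/4)·T_e = 4^(1/4)·133.0 = 188.1 K.

188 kelvin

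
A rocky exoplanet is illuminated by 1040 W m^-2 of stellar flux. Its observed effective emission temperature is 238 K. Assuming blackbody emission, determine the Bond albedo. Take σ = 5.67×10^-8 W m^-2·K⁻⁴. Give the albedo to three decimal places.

Energy balance: S(1−α)/4 = σT⁴, so 1−α = 4σT⁴/S.
σT⁴ = 181.9 W m^-2, so 4σT⁴ = 727.7 W m^-2.
Hence α = 1 − 727.7/1040 = 0.3003.

0.300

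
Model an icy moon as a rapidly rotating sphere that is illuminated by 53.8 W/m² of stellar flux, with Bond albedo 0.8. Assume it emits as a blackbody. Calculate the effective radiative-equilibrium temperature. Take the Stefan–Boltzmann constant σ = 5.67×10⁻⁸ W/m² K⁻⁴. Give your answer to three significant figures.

83.0 K

The planet absorbs (1−α)S over its disc πR² and re-emits over 4πR², so the mean absorbed flux is (1−0.8)·53.80/4 = 2.690 W/m².
Balancing against σT⁴: T = (2.690/5.67×10⁻⁸)^(1/4) = 82.99 K.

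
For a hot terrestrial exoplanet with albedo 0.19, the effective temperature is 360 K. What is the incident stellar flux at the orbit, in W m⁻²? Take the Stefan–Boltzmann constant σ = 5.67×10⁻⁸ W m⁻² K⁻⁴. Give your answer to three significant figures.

Invert the energy balance for S: S = 4σT⁴/(1−α).
The emitted flux is σT⁴ = 952.3 W m⁻².
S = 4·952.3/0.81 = 4703 W m⁻².

4700 W m⁻²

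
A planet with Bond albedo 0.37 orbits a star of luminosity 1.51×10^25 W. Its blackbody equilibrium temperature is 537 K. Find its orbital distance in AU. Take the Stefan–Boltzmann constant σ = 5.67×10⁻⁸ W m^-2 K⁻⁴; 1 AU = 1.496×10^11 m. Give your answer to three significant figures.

Energy balance gives S = 4σT⁴/(1−α) = 29940 W m^-2.
From L = 4πd²S, d = √(1.51×10^25/(4π·29940)) = 6.336×10^9 m = 0.04235 AU.

0.0423 AU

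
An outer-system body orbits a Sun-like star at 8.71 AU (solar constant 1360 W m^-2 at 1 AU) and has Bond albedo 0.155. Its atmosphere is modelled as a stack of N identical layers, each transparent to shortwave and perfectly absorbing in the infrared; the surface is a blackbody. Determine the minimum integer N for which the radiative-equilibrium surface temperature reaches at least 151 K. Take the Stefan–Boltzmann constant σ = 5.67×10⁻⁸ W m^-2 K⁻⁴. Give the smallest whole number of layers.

7

Flux at the orbit: S = 1360/(8.71)² = 17.93 W m^-2.
OLR = S(1−α)/4 = 3.787 W m^-2; the top layer radiates at T_e = 90.40 K.
T_s = (N+1)^(1/4)·T_e ≥ 151 K requires N+1 ≥ (T_s/T_e)⁴ = (151/90.40)⁴ = 7.784.
Rounding up, N = 7.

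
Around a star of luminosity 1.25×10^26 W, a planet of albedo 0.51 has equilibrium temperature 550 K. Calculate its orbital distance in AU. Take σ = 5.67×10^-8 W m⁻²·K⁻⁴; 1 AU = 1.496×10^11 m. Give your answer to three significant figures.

0.102 AU

Required flux: S = 4σT⁴/(1−α) = 42350 W m⁻².
From L = 4πd²S, d = √(1.25×10^26/(4π·42350)) = 1.533×10^10 m = 0.1024 AU.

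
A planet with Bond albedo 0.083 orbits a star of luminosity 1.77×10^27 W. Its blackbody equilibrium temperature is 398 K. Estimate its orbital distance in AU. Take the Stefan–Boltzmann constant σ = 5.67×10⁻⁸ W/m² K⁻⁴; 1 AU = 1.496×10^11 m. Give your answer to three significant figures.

Energy balance gives S = 4σT⁴/(1−α) = 6206 W/m².
S = L/(4πd²) → d = √(L/4πS) = √(1.77×10^27/(4π·6206)) = 1.507×10^11 m = 1.007 AU.

1.01 AU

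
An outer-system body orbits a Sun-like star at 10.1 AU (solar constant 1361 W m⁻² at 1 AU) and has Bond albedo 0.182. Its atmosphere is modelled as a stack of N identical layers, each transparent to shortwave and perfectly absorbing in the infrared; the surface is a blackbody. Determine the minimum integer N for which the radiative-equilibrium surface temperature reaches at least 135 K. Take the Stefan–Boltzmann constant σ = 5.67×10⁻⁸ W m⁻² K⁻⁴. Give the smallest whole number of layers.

6

Flux at the orbit: S = 1361/(10.1)² = 13.34 W m⁻².
OLR = S(1−α)/4 = 2.728 W m⁻²; the top layer radiates at T_e = 83.29 K.
T_s = (N+1)^(1/4)·T_e ≥ 135 K requires N+1 ≥ (T_s/T_e)⁴ = (135/83.29)⁴ = 6.903.
The minimum whole number is N = 6.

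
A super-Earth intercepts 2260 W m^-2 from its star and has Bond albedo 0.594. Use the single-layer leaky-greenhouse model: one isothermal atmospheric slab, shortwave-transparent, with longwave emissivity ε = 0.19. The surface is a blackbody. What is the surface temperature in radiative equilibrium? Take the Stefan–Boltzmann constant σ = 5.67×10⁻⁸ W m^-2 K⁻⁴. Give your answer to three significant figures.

At the top of the atmosphere, σT_e⁴ = S(1−α)/4 = 229.4 W m^-2, giving T_e = 252.2 K.
The surface balance (absorbed SW + ε·downward IR = σT_s⁴) with T_a⁴ = T_s⁴/2 reduces to T_s = T_e·[2/(2−ε)]^¼ = 258.6 K.

259 K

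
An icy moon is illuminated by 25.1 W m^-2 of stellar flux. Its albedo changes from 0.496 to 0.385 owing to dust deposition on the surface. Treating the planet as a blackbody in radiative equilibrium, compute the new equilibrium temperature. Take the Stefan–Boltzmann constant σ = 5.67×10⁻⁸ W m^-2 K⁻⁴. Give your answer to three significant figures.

90.8 K

With the new albedo, S(1−α₂)/4 = 3.859 W m^-2, so T₂ = 90.83 K.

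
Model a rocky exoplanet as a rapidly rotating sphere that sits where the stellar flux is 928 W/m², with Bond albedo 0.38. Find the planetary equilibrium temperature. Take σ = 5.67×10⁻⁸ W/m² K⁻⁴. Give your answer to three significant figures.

224 K

Absorbed flux (global mean): S(1−α)/4 = 928.0·0.62/4 = 143.8 W/m².
Balancing against σT⁴: T = (143.8/5.67×10⁻⁸)^(1/4) = 224.4 K.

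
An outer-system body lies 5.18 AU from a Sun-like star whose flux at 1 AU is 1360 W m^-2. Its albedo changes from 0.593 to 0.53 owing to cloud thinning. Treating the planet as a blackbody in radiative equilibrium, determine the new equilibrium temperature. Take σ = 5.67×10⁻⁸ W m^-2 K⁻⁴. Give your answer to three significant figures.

By the inverse-square law, S = 1360/5.18² = 50.68 W m^-2.
With the new albedo, S(1−α₂)/4 = 5.955 W m^-2, so T₂ = 101.2 K.

101 kelvin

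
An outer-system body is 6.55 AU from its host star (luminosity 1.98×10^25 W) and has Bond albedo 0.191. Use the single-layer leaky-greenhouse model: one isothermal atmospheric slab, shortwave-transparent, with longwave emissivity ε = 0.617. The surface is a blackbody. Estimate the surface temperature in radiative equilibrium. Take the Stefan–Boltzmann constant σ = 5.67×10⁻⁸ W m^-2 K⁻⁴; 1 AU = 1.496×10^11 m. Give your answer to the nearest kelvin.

54 K

d = 6.55 × 1.496×10^11 m = 9.799×10^11 m.
S = L/(4πd²) = 1.641 W m^-2.
The planet radiates to space at T_e = [S(1−α)/(4σ)]^(1/4) = 49.19 K.
For a single slab of emissivity ε, T_s⁴ = 2T_e⁴/(2−ε); thus T_s = 49.19·(1.446)^(1/4) = 53.94 K.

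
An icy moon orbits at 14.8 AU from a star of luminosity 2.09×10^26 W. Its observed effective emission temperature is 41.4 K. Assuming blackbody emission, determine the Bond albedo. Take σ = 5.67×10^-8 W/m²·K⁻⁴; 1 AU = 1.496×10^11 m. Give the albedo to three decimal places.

Orbital distance: d = 14.8 AU = 2.214×10^12 m.
S = L/(4πd²) = 3.393 W/m².
Energy balance: S(1−α)/4 = σT⁴, so 1−α = 4σT⁴/S.
σT⁴ = 0.1666 W/m², so 4σT⁴ = 0.6663 W/m².
1−α = 0.6663/3.393 = 0.1964, so α = 0.8036.

0.804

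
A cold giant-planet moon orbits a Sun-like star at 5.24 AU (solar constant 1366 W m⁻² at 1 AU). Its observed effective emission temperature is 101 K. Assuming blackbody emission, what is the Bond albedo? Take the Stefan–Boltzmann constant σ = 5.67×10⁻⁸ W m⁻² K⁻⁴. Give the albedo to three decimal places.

0.526

Flux at the orbit: S = 1366/(5.24)² = 49.75 W m⁻².
Energy balance: S(1−α)/4 = σT⁴, so 1−α = 4σT⁴/S.
σT⁴ = 5.900 W m⁻², so 4σT⁴ = 23.60 W m⁻².
Hence α = 1 − 23.60/49.75 = 0.5256.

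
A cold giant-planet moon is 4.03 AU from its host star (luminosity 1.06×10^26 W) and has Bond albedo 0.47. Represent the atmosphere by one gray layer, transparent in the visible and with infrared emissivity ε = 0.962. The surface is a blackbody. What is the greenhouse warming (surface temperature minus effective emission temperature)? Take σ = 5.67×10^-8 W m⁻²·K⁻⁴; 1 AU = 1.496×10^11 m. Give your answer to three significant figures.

15.3 K

Orbital distance: d = 4.03 AU = 6.029×10^11 m.
S = L/(4πd²) = 23.21 W m⁻².
The planet radiates to space at T_e = [S(1−α)/(4σ)]^(1/4) = 85.82 K.
Surface balance with a leaky layer gives σT_s⁴ = σT_e⁴·2/(2−ε), so T_s = T_e·[2/(2−0.962)]^(1/4) = 101.1 K.
Greenhouse warming: T_s − T_e = 15.29 K.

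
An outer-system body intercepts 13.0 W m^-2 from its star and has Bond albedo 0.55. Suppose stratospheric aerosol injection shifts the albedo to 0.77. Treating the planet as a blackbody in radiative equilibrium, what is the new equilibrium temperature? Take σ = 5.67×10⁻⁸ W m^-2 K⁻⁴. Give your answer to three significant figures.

New equilibrium: T₂ = [(1−0.77)·13.00/(4σ)]^(1/4) = 60.26 K.

60.3 K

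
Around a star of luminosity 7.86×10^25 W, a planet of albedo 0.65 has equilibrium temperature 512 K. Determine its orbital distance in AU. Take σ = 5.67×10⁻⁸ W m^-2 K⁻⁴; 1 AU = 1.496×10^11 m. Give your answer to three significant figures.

Energy balance gives S = 4σT⁴/(1−α) = 44530 W m^-2.
Then d = [L/(4πS)]^(1/2) = 1.185×10^10 m, i.e. 0.07922 AU.

0.0792 AU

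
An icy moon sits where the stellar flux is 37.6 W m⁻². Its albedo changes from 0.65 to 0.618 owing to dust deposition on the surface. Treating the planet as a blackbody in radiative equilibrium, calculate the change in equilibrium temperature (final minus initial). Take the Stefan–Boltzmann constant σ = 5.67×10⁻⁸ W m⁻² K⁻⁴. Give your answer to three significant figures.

With α = 0.65, T₁ = 87.28 K.
Final:   T₂ = [S(1−0.618)/(4σ)]^(1/4) = 89.21 K.
Change: 89.21 − 87.28 = 1.930 K.

1.93 K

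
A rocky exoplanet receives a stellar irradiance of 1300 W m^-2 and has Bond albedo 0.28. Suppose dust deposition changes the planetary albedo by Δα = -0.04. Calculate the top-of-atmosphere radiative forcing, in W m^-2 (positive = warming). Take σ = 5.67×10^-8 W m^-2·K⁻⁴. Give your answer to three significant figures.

13.0 W m^-2

The change in absorbed flux is Δ[S(1−α)/4] = −SΔα/4 = 13.00 W m^-2.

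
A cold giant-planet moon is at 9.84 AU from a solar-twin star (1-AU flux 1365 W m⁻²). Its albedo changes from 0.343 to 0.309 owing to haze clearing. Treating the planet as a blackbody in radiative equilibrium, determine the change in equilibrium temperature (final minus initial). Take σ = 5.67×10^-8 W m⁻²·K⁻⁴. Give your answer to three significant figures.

Irradiance scales as 1/d², so S = 1365 W m⁻² × (1/9.84)² = 14.10 W m⁻².
Before: T₁ = [14.10·0.657/(4σ)]^(1/4) = 79.94 K.
Final:   T₂ = [S(1−0.309)/(4σ)]^(1/4) = 80.96 K.
ΔT = T₂ − T₁ = 1.015 K.

1.01 kelvin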